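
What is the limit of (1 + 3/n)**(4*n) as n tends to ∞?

e^(12)

Write it as [(1 + 3/n)^n]^(4) · (1 + 3/n)^(0). The bracketed term tends to e^(3) and the second factor to 1, so the limit is e^(12).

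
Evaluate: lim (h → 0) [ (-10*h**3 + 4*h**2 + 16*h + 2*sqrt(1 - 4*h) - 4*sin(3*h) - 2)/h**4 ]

-20

Substitution gives 0/0; apply L'Hôpital's rule 4 times.
After differentiating numerator and denominator 4 times the quotient is (-324*sin(3*h) - 480/(1 - 4*h)^(7/2))/(24); at h = 0 this is -20.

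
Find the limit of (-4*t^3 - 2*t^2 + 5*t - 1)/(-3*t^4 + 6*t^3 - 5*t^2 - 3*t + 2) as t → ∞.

The denominator has degree 4 and the numerator degree 3. Dividing numerator and denominator by t^4 sends every term to 0 except the leading denominator term, so the limit is 0.

0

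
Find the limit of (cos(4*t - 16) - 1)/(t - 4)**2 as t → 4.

Direct substitution gives 0/0.
Apply L'Hôpital: lim (-4*sin(4*t - 16))/(2*t - 8), still 0/0.
After 2 applications of L'Hôpital's rule the quotient is (-16*cos(4*t - 16))/(2); substituting t = 4 gives -8.

-8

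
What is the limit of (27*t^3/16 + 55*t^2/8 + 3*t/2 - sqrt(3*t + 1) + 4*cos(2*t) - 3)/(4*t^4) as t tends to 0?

Substitution gives 0/0; apply L'Hôpital's rule 4 times.
After differentiating numerator and denominator 4 times the quotient is (64*cos(2*t) + 1215/(16*(3*t + 1)^(7/2)))/(96); at t = 0 this is 2239/1536.

2239/1536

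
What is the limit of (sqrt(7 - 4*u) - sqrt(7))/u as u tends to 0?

A 0/0 form; rationalise with √(7 - 4u) + √7. This collapses the numerator to -4u, leaving -4/(√(7 - 4u) + √7) → -4/(2√7) = -2*√(7)/7.

-2*√(7)/7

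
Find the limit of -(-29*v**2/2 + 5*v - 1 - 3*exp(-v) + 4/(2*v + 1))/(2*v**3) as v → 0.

63/4

Substitution gives 0/0 (the numerator vanishes to order 3).
Expand each term to order v^3: the coefficient of v^3 in -3·e^(-v) is 1/2 and in 4·1/(1 + 2v) is -32.
Lower-order terms cancel with the polynomial part, so the numerator is (-63/2)·v^3 + o(v^3), and the limit is (-63/2)/(-2) = 63/4.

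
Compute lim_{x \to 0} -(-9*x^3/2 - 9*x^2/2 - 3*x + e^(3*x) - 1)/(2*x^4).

-27/16

Direct substitution gives 0/0.
Apply L'Hôpital: lim (-27*x^2/2 - 9*x + 3*e^(3*x) - 3)/(-8*x^3), still 0/0.
Apply L'Hôpital: lim (-27*x + 9*e^(3*x) - 9)/(-24*x^2), still 0/0.
Apply L'Hôpital: lim (27*e^(3*x) - 27)/(-48*x), still 0/0.
After 4 applications of L'Hôpital's rule the quotient is (81*e^(3*x))/(-48); substituting x = 0 gives -27/16.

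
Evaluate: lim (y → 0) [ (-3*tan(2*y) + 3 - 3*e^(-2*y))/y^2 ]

-6

Substitution gives 0/0 (the numerator vanishes to order 2).
Expand each term to order y^2: the coefficient of y^2 in -3·tan(2y) is 0 and in -3·e^(-2y) is -6.
Lower-order terms cancel with the polynomial part, so the numerator is (-6)·y^2 + o(y^2), and the limit is (-6)/(1) = -6.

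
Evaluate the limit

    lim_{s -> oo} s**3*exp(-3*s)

0

Write as s^3/e^{3s}, an ∞/∞ form.
Exponential growth dominates any polynomial, so repeated L'Hôpital (or the standard result) gives 0.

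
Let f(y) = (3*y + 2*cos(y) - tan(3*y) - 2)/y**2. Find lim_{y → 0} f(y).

-1

Substitution gives 0/0 (the numerator vanishes to order 2).
Expand each term to order y^2: the coefficient of y^2 in 2·cos(y) is -1 and in −tan(3y) is 0.
Lower-order terms cancel with the polynomial part, so the numerator is (-1)·y^2 + o(y^2), and the limit is (-1)/(1) = -1.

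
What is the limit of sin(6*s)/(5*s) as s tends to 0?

6/5

Substitution gives 0/0.
Write it as (6/5)·sin(6s)/(6s); since sin(u)/u → 1, the limit is 6/5.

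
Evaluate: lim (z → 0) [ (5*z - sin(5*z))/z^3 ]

125/6

Direct substitution gives 0/0.
Apply L'Hôpital: lim (5 - 5*cos(5*z))/(3*z^2), still 0/0.
Apply L'Hôpital: lim (25*sin(5*z))/(6*z), still 0/0.
After 3 applications of L'Hôpital's rule the quotient is (125*cos(5*z))/(6); substituting z = 0 gives 125/6.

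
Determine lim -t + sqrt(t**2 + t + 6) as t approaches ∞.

1/2

An ∞ − ∞ form. Rationalising with the conjugate, the difference becomes (t + 6) / (√(t^2 + t + 6) + t).
For large t the denominator behaves like 2·t, so the quotient tends to 1/2 = 1/2.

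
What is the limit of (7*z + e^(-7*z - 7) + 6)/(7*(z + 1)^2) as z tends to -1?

7/2

Direct substitution gives 0/0.
Apply L'Hôpital: lim (7 - 7*e^(-7*z - 7))/(14*z + 14), still 0/0.
After 2 applications of L'Hôpital's rule the quotient is (49*e^(-7*z - 7))/(14); substituting z = -1 gives 7/2.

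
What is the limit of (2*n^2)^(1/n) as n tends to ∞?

1

Base → ∞ and exponent → 0: an ∞^0 form.
Take logs: (1/n)·ln(2·n^2) = (ln 2 + 2·ln n)/n → 0.
So the limit is e^0 = 1.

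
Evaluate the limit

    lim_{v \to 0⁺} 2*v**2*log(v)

0

This is a 0·(−∞) form. Rewrite as 2·ln(v) / v^(−2) and apply L'Hôpital:
the derivative quotient is 2·(1/v) / (−2·v^(−3)) = (-2/2)·v^2 → 0.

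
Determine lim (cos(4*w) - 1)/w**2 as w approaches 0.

-8

Direct substitution gives 0/0.
Apply L'Hôpital: lim (-4*sin(4*w))/(2*w), still 0/0.
After 2 applications of L'Hôpital's rule the quotient is (-16*cos(4*w))/(2); substituting w = 0 gives -8.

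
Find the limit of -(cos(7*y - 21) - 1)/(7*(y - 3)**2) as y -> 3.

Direct substitution gives 0/0.
Apply L'Hôpital: lim (-7*sin(7*y - 21))/(42 - 14*y), still 0/0.
After 2 applications of L'Hôpital's rule the quotient is (-49*cos(7*y - 21))/(-14); substituting y = 3 gives 7/2.

7/2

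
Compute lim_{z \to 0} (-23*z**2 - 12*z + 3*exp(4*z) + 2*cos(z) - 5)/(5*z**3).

Substitution gives 0/0 (the numerator vanishes to order 3).
Expand each term to order z^3: the coefficient of z^3 in 2·cos(z) is 0 and in 3·e^(4z) is 32.
Lower-order terms cancel with the polynomial part, so the numerator is (32)·z^3 + o(z^3), and the limit is (32)/(5) = 32/5.

32/5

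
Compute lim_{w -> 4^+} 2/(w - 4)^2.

∞

As w → 4⁺, (w - 4) → 0⁺, so (w - 4)^2 → 0⁺ and 2/(w - 4)^2 → ∞.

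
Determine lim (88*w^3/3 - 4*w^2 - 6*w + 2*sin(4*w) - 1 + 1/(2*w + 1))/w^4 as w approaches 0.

16

Substitution gives 0/0 (the numerator vanishes to order 4).
Expand each term to order w^4: the coefficient of w^4 in 2·sin(4w) is 0 and in 1/(1 + 2w) is 16.
Lower-order terms cancel with the polynomial part, so the numerator is (16)·w^4 + o(w^4), and the limit is (16)/(1) = 16.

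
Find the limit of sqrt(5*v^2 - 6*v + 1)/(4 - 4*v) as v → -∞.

For large |v|, √(5*v^2 - 6*v + 1) ≈ √5·|v| and the denominator ≈ -4v.
Since v → −∞, |v| = −v, giving −√5/(-4) = √(5)/4.

√(5)/4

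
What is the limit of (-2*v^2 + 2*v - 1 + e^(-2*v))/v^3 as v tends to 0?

-4/3

Direct substitution gives 0/0.
Apply L'Hôpital: lim (-4*v + 2 - 2*e^(-2*v))/(3*v^2), still 0/0.
Apply L'Hôpital: lim (-4 + 4*e^(-2*v))/(6*v), still 0/0.
After 3 applications of L'Hôpital's rule the quotient is (-8*e^(-2*v))/(6); substituting v = 0 gives -4/3.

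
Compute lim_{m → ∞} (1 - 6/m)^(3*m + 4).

The base → 1 and the exponent → ∞: a 1^∞ form.
Take logarithms: (3m + 4)·ln(1 - 6/m). Since ln(1+u) ~ u for small u, this behaves like (3m)·(-6/m) → -18.
So the limit is e^(-18).

e^(-18)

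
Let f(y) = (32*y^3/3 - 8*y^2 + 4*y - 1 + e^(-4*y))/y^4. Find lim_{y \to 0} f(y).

32/3

Direct substitution gives 0/0.
Apply L'Hôpital: lim (32*y^2 - 16*y + 4 - 4*e^(-4*y))/(4*y^3), still 0/0.
Apply L'Hôpital: lim (64*y - 16 + 16*e^(-4*y))/(12*y^2), still 0/0.
Apply L'Hôpital: lim (64 - 64*e^(-4*y))/(24*y), still 0/0.
After 4 applications of L'Hôpital's rule the quotient is (256*e^(-4*y))/(24); substituting y = 0 gives 32/3.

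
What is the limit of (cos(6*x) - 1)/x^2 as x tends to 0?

Direct substitution gives 0/0.
Apply L'Hôpital: lim (-6*sin(6*x))/(2*x), still 0/0.
After 2 applications of L'Hôpital's rule the quotient is (-36*cos(6*x))/(2); substituting x = 0 gives -18.

-18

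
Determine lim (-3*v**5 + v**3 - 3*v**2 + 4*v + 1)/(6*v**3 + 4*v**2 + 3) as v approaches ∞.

-∞

The numerator has higher degree (5 > 3); the quotient behaves like (-3/(6))·v^2 for large |v|.
As v → +∞ this diverges to -∞.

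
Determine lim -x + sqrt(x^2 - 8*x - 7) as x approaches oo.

-4

An ∞ − ∞ form. Rationalising with the conjugate, the difference becomes (-8x - 7) / (√(x^2 - 8*x - 7) + x).
For large x the denominator behaves like 2·x, so the quotient tends to -8/2 = -4.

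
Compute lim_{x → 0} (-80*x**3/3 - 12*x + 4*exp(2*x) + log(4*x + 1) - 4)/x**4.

-184/3

Substitution gives 0/0; apply L'Hôpital's rule 4 times.
After differentiating numerator and denominator 4 times the quotient is (64*e^(2*x) - 1536/(4*x + 1)^4)/(24); at x = 0 this is -184/3.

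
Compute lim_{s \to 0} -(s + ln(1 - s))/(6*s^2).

Direct substitution gives 0/0.
Apply L'Hôpital: lim (1 - 1/(1 - s))/(-12*s), still 0/0.
After 2 applications of L'Hôpital's rule the quotient is (-1/(1 - s)^2)/(-12); substituting s = 0 gives 1/12.

1/12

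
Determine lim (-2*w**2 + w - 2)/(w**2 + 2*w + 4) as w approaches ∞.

Numerator and denominator both have degree 2.
Dividing every term by w^2, all lower-order terms vanish and the limit is the ratio of leading coefficients, -2/(1) = -2.

-2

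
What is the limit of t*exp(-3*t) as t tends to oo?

0

Write as t^1/e^{3t}, an ∞/∞ form.
Exponential growth dominates any polynomial, so repeated L'Hôpital (or the standard result) gives 0.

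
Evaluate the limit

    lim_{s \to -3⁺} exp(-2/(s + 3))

As s → -3⁺, -2/(s + 3) → −∞, so e^(-2/(s + 3)) → 0.

0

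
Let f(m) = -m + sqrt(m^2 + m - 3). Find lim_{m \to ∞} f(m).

An ∞ − ∞ form. Rationalising with the conjugate, the difference becomes (m - 3) / (√(m^2 + m - 3) + m).
For large m the denominator behaves like 2·m, so the quotient tends to 1/2 = 1/2.

1/2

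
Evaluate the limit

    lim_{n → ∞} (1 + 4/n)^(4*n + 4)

The base → 1 and the exponent → ∞: a 1^∞ form.
Take logarithms: (4n + 4)·ln(1 + 4/n). Since ln(1+u) ~ u for small u, this behaves like (4n)·(4/n) → 16.
So the limit is e^(16).

e^(16)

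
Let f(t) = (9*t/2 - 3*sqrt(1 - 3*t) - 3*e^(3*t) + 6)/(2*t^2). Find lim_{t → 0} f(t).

-81/16

Substitution gives 0/0 (the numerator vanishes to order 2).
Expand each term to order t^2: the coefficient of t^2 in -3·√(1 - 3t) is 27/8 and in -3·e^(3t) is -27/2.
Lower-order terms cancel with the polynomial part, so the numerator is (-81/8)·t^2 + o(t^2), and the limit is (-81/8)/(2) = -81/16.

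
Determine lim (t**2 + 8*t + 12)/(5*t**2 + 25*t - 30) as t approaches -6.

4/35

Direct substitution gives 0/0, so factor. Both numerator and denominator have (t + 6) as a factor.
After cancelling, the expression reduces to (t + 2)/(5*t - 5).
Substituting t = -6 gives 4/35.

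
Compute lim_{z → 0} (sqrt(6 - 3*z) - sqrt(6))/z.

A 0/0 form; rationalise with √(6 - 3z) + √6. This collapses the numerator to -3z, leaving -3/(√(6 - 3z) + √6) → -3/(2√6) = -√(6)/4.

-√(6)/4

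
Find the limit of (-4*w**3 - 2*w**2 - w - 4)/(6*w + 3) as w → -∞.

-∞

The numerator has higher degree (3 > 1); the quotient behaves like (-4/(6))·w^2 for large |w|.
As w → −∞ this diverges to -∞.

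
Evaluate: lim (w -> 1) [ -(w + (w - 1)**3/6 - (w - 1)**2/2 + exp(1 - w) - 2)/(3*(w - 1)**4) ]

Direct substitution gives 0/0.
Apply L'Hôpital: lim (-w + (w - 1)^2/2 - e^(1 - w) + 2)/(-12*(w - 1)^3), still 0/0.
Apply L'Hôpital: lim (w + e^(1 - w) - 2)/(-36*(w - 1)^2), still 0/0.
Apply L'Hôpital: lim (1 - e^(1 - w))/(72 - 72*w), still 0/0.
After 4 applications of L'Hôpital's rule the quotient is (e^(1 - w))/(-72); substituting w = 1 gives -1/72.

-1/72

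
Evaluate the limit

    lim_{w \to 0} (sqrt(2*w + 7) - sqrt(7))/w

A 0/0 form; rationalise with √(7 + 2w) + √7. This collapses the numerator to 2w, leaving 2/(√(7 + 2w) + √7) → 2/(2√7) = √(7)/7.

√(7)/7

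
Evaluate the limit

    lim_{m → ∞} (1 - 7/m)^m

The base → 1 and the exponent → ∞: a 1^∞ form.
Take logarithms: (m)·ln(1 - 7/m). Since ln(1+u) ~ u for small u, this behaves like (m)·(-7/m) → -7.
So the limit is e^(-7).

e^(-7)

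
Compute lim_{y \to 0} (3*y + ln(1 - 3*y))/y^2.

Direct substitution gives 0/0.
Apply L'Hôpital: lim (3 - 3/(1 - 3*y))/(2*y), still 0/0.
After 2 applications of L'Hôpital's rule the quotient is (-9/(1 - 3*y)^2)/(2); substituting y = 0 gives -9/2.

-9/2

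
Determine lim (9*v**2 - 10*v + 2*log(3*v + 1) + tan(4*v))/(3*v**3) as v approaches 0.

118/9

Substitution gives 0/0 (the numerator vanishes to order 3).
Expand each term to order v^3: the coefficient of v^3 in tan(4v) is 64/3 and in 2·ln(1 + 3v) is 18.
Lower-order terms cancel with the polynomial part, so the numerator is (118/3)·v^3 + o(v^3), and the limit is (118/3)/(3) = 118/9.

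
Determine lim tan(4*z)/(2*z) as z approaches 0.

Substitution gives 0/0.
Since tan(u)/u → 1 as u → 0, tan(4z)/(4z) → 1 and the limit is 4/2 = 2.

2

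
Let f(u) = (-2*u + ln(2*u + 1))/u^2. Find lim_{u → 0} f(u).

-2

Direct substitution gives 0/0.
Apply L'Hôpital: lim (-2 + 2/(2*u + 1))/(2*u), still 0/0.
After 2 applications of L'Hôpital's rule the quotient is (-4/(2*u + 1)^2)/(2); substituting u = 0 gives -2.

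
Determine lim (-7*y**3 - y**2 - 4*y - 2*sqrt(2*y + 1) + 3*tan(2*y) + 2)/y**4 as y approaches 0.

5/4

Substitution gives 0/0; apply L'Hôpital's rule 4 times.
After differentiating numerator and denominator 4 times the quotient is (1152*tan(2*y)^3/cos(2*y)^2 + 768*tan(2*y)/cos(2*y)^2 + 30/(2*y + 1)^(7/2))/(24); at y = 0 this is 5/4.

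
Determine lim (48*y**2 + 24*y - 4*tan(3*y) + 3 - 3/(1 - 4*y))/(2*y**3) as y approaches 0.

Substitution gives 0/0 (the numerator vanishes to order 3).
Expand each term to order y^3: the coefficient of y^3 in -3·1/(1 - 4y) is -192 and in -4·tan(3y) is -36.
Lower-order terms cancel with the polynomial part, so the numerator is (-228)·y^3 + o(y^3), and the limit is (-228)/(2) = -114.

-114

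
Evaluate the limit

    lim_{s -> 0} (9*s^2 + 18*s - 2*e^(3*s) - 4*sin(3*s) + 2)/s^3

9

Substitution gives 0/0; apply L'Hôpital's rule 3 times.
After differentiating numerator and denominator 3 times the quotient is (-54*e^(3*s) + 108*cos(3*s))/(6); at s = 0 this is 9.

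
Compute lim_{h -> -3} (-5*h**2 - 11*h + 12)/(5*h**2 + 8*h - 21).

At h = -3 both the top and bottom vanish — a removable singularity. Factoring out (h + 3) from each leaves (4 - 5*h)/(5*h - 7), which at h = -3 equals -19/22.

-19/22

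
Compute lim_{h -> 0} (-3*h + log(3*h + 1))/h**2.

-9/2

Direct substitution gives 0/0.
Apply L'Hôpital: lim (-3 + 3/(3*h + 1))/(2*h), still 0/0.
After 2 applications of L'Hôpital's rule the quotient is (-9/(3*h + 1)^2)/(2); substituting h = 0 gives -9/2.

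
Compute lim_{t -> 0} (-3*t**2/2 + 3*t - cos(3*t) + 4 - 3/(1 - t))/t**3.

-3

Substitution gives 0/0; apply L'Hôpital's rule 3 times.
After differentiating numerator and denominator 3 times the quotient is (-27*sin(3*t) - 18/(t - 1)^4)/(6); at t = 0 this is -3.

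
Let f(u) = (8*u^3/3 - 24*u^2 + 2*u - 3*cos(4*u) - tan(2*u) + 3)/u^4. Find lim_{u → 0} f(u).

Substitution gives 0/0; apply L'Hôpital's rule 4 times.
After differentiating numerator and denominator 4 times the quotient is (-768*cos(4*u) - 384*tan(2*u)^5 - 640*tan(2*u)^3 - 256*tan(2*u))/(24); at u = 0 this is -32.

-32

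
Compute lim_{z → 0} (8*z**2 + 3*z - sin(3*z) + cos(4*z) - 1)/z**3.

Substitution gives 0/0 (the numerator vanishes to order 3).
Expand each term to order z^3: the coefficient of z^3 in −sin(3z) is 9/2 and in cos(4z) is 0.
Lower-order terms cancel with the polynomial part, so the numerator is (9/2)·z^3 + o(z^3), and the limit is (9/2)/(1) = 9/2.

9/2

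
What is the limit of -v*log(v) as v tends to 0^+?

0

This is a 0·(−∞) form. Rewrite as -1·ln(v) / v^(−1) and apply L'Hôpital:
the derivative quotient is -1·(1/v) / (−1·v^(−2)) = (1/1)·v^1 → 0.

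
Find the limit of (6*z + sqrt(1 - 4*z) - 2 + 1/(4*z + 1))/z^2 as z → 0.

14

Substitution gives 0/0; apply L'Hôpital's rule 2 times.
After differentiating numerator and denominator 2 times the quotient is (32/(4*z + 1)^3 - 4/(1 - 4*z)^(3/2))/(2); at z = 0 this is 14.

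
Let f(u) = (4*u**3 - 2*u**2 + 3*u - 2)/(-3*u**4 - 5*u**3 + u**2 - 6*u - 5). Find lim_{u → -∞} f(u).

0

The denominator has degree 4 and the numerator degree 3. Dividing numerator and denominator by u^4 sends every term to 0 except the leading denominator term, so the limit is 0.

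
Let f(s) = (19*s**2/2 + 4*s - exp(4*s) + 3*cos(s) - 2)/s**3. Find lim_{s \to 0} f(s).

-32/3

Substitution gives 0/0 (the numerator vanishes to order 3).
Expand each term to order s^3: the coefficient of s^3 in 3·cos(s) is 0 and in −e^(4s) is -32/3.
Lower-order terms cancel with the polynomial part, so the numerator is (-32/3)·s^3 + o(s^3), and the limit is (-32/3)/(1) = -32/3.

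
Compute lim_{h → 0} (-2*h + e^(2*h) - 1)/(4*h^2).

Direct substitution gives 0/0.
Apply L'Hôpital: lim (2*e^(2*h) - 2)/(8*h), still 0/0.
After 2 applications of L'Hôpital's rule the quotient is (4*e^(2*h))/(8); substituting h = 0 gives 1/2.

1/2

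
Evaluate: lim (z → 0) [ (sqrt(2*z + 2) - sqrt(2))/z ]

√(2)/2

A 0/0 form; rationalise with √(2 + 2z) + √2. This collapses the numerator to 2z, leaving 2/(√(2 + 2z) + √2) → 2/(2√2) = √(2)/2.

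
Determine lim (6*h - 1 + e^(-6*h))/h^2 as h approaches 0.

Direct substitution gives 0/0.
Apply L'Hôpital: lim (6 - 6*e^(-6*h))/(2*h), still 0/0.
After 2 applications of L'Hôpital's rule the quotient is (36*e^(-6*h))/(2); substituting h = 0 gives 18.

18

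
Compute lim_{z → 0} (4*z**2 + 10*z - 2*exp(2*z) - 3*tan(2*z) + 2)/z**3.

Substitution gives 0/0; apply L'Hôpital's rule 3 times.
After differentiating numerator and denominator 3 times the quotient is (-16*e^(2*z) - 144*tan(2*z)^4 - 192*tan(2*z)^2 - 48)/(6); at z = 0 this is -32/3.

-32/3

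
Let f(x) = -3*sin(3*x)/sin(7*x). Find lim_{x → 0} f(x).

-9/7

Substitution gives 0/0.
Divide numerator and denominator by x: sin(3x)/x → 3 and sin(7x)/x → 7, so the limit is -3·3/7 = -9/7.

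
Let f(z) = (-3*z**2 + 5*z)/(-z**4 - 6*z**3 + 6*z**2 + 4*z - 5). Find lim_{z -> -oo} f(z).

0

The denominator has degree 4 and the numerator degree 2. Dividing numerator and denominator by z^4 sends every term to 0 except the leading denominator term, so the limit is 0.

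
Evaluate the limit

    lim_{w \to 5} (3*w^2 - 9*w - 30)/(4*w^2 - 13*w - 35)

Since w = 5 makes numerator and denominator zero, (w - 5) divides both.
Cancelling it gives (3*w + 6)/(4*w + 7); now plug in w = 5 to get 7/9.

7/9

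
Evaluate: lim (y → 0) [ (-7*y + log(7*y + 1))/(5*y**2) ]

-49/10

Direct substitution gives 0/0.
Apply L'Hôpital: lim (-7 + 7/(7*y + 1))/(10*y), still 0/0.
After 2 applications of L'Hôpital's rule the quotient is (-49/(7*y + 1)^2)/(10); substituting y = 0 gives -49/10.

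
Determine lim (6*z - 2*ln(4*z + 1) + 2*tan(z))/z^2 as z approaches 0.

16

Substitution gives 0/0; apply L'Hôpital's rule 2 times.
After differentiating numerator and denominator 2 times the quotient is (4*tan(z)/cos(z)^2 + 32/(4*z + 1)^2)/(2); at z = 0 this is 16.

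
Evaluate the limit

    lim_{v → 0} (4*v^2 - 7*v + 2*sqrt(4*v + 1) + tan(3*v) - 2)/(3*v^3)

17/3

Substitution gives 0/0; apply L'Hôpital's rule 3 times.
After differentiating numerator and denominator 3 times the quotient is (162*tan(3*v)^2/cos(3*v)^2 + 54/cos(3*v)^2 + 48/(4*v + 1)^(5/2))/(18); at v = 0 this is 17/3.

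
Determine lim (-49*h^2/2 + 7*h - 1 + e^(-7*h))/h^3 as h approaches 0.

Direct substitution gives 0/0.
Apply L'Hôpital: lim (-49*h + 7 - 7*e^(-7*h))/(3*h^2), still 0/0.
Apply L'Hôpital: lim (-49 + 49*e^(-7*h))/(6*h), still 0/0.
After 3 applications of L'Hôpital's rule the quotient is (-343*e^(-7*h))/(6); substituting h = 0 gives -343/6.

-343/6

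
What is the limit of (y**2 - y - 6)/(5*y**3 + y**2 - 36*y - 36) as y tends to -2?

Since y = -2 makes numerator and denominator zero, (y + 2) divides both.
Cancelling it gives (y - 3)/(5*y^2 - 9*y - 18); now plug in y = -2 to get -1/4.

-1/4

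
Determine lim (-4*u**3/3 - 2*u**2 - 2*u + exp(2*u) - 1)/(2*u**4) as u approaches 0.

1/3

Direct substitution gives 0/0.
Apply L'Hôpital: lim (-4*u^2 - 4*u + 2*e^(2*u) - 2)/(8*u^3), still 0/0.
Apply L'Hôpital: lim (-8*u + 4*e^(2*u) - 4)/(24*u^2), still 0/0.
Apply L'Hôpital: lim (8*e^(2*u) - 8)/(48*u), still 0/0.
After 4 applications of L'Hôpital's rule the quotient is (16*e^(2*u))/(48); substituting u = 0 gives 1/3.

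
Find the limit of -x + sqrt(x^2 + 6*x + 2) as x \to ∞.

An ∞ − ∞ form. Rationalising with the conjugate, the difference becomes (6x + 2) / (√(x^2 + 6*x + 2) + x).
For large x the denominator behaves like 2·x, so the quotient tends to 6/2 = 3.

3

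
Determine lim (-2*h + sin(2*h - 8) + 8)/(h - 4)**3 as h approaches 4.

-4/3

Direct substitution gives 0/0.
Apply L'Hôpital: lim (2*cos(2*h - 8) - 2)/(3*(h - 4)^2), still 0/0.
Apply L'Hôpital: lim (-4*sin(2*h - 8))/(6*h - 24), still 0/0.
After 3 applications of L'Hôpital's rule the quotient is (-8*cos(2*h - 8))/(6); substituting h = 4 gives -4/3.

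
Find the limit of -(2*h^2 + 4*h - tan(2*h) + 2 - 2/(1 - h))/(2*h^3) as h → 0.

7/3

Substitution gives 0/0 (the numerator vanishes to order 3).
Expand each term to order h^3: the coefficient of h^3 in −tan(2h) is -8/3 and in -2·1/(1 - h) is -2.
Lower-order terms cancel with the polynomial part, so the numerator is (-14/3)·h^3 + o(h^3), and the limit is (-14/3)/(-2) = 7/3.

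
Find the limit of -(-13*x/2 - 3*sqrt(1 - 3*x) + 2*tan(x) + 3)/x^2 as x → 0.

-27/8

Substitution gives 0/0 (the numerator vanishes to order 2).
Expand each term to order x^2: the coefficient of x^2 in 2·tan(x) is 0 and in -3·√(1 - 3x) is 27/8.
Lower-order terms cancel with the polynomial part, so the numerator is (27/8)·x^2 + o(x^2), and the limit is (27/8)/(-1) = -27/8.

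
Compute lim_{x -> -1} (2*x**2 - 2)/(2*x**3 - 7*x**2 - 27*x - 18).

Since x = -1 makes numerator and denominator zero, (x + 1) divides both.
Cancelling it gives (2*x - 2)/(2*x^2 - 9*x - 18); now plug in x = -1 to get 4/7.

4/7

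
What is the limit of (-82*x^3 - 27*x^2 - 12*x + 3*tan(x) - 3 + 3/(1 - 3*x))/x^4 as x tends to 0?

Substitution gives 0/0; apply L'Hôpital's rule 4 times.
After differentiating numerator and denominator 4 times the quotient is (72*tan(x)^3/cos(x)^2 + 48*tan(x)/cos(x)^2 - 5832/(3*x - 1)^5)/(24); at x = 0 this is 243.

243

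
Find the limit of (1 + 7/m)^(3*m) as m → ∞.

The base → 1 and the exponent → ∞: a 1^∞ form.
Take logarithms: (3m)·ln(1 + 7/m). Since ln(1+u) ~ u for small u, this behaves like (3m)·(7/m) → 21.
So the limit is e^(21).

e^(21)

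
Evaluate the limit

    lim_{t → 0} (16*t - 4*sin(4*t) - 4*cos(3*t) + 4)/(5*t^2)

Substitution gives 0/0; apply L'Hôpital's rule 2 times.
After differentiating numerator and denominator 2 times the quotient is (64*sin(4*t) + 36*cos(3*t))/(10); at t = 0 this is 18/5.

18/5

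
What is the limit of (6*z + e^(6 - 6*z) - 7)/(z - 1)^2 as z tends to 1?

18

Direct substitution gives 0/0.
Apply L'Hôpital: lim (6 - 6*e^(6 - 6*z))/(2*z - 2), still 0/0.
After 2 applications of L'Hôpital's rule the quotient is (36*e^(6 - 6*z))/(2); substituting z = 1 gives 18.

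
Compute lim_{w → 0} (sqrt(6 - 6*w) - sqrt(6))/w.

A 0/0 form; rationalise with √(6 - 6w) + √6. This collapses the numerator to -6w, leaving -6/(√(6 - 6w) + √6) → -6/(2√6) = -√(6)/2.

-√(6)/2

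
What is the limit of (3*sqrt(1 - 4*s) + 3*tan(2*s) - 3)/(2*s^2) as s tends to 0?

Substitution gives 0/0; apply L'Hôpital's rule 2 times.
After differentiating numerator and denominator 2 times the quotient is (24*tan(2*s)/cos(2*s)^2 - 12/(1 - 4*s)^(3/2))/(4); at s = 0 this is -3.

-3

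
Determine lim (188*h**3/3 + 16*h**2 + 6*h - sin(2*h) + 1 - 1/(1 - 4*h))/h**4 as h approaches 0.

-256

Substitution gives 0/0; apply L'Hôpital's rule 4 times.
After differentiating numerator and denominator 4 times the quotient is (-16*sin(2*h) + 6144/(4*h - 1)^5)/(24); at h = 0 this is -256.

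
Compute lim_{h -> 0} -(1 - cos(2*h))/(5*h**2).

Substitution gives 0/0.
Use (1 − cos u)/u² → 1/2 with u = 2h: the limit is 2²/(2·(-5)) = -2/5.

-2/5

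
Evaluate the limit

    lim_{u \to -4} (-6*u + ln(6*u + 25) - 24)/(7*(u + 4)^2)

Direct substitution gives 0/0.
Apply L'Hôpital: lim (-6 + 6/(6*u + 25))/(14*u + 56), still 0/0.
After 2 applications of L'Hôpital's rule the quotient is (-36/(6*u + 25)^2)/(14); substituting u = -4 gives -18/7.

-18/7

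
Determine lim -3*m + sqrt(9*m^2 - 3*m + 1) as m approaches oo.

An ∞ − ∞ form. Rationalising with the conjugate, the difference becomes (-3m + 1) / (√(9*m^2 - 3*m + 1) + 3m).
For large m the denominator behaves like 2·3m, so the quotient tends to -3/6 = -1/2.

-1/2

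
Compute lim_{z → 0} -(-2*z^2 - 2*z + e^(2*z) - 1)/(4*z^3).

Direct substitution gives 0/0.
Apply L'Hôpital: lim (-4*z + 2*e^(2*z) - 2)/(-12*z^2), still 0/0.
Apply L'Hôpital: lim (4*e^(2*z) - 4)/(-24*z), still 0/0.
After 3 applications of L'Hôpital's rule the quotient is (8*e^(2*z))/(-24); substituting z = 0 gives -1/3.

-1/3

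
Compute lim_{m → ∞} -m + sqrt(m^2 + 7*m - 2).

7/2

An ∞ − ∞ form. Rationalising with the conjugate, the difference becomes (7m - 2) / (√(m^2 + 7*m - 2) + m).
For large m the denominator behaves like 2·m, so the quotient tends to 7/2 = 7/2.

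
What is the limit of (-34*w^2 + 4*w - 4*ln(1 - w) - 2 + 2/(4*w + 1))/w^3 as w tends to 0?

-380/3

Substitution gives 0/0; apply L'Hôpital's rule 3 times.
After differentiating numerator and denominator 3 times the quotient is (-768/(4*w + 1)^4 - 8/(w - 1)^3)/(6); at w = 0 this is -380/3.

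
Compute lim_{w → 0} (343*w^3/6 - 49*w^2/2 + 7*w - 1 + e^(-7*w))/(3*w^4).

Direct substitution gives 0/0.
Apply L'Hôpital: lim (343*w^2/2 - 49*w + 7 - 7*e^(-7*w))/(12*w^3), still 0/0.
Apply L'Hôpital: lim (343*w - 49 + 49*e^(-7*w))/(36*w^2), still 0/0.
Apply L'Hôpital: lim (343 - 343*e^(-7*w))/(72*w), still 0/0.
After 4 applications of L'Hôpital's rule the quotient is (2401*e^(-7*w))/(72); substituting w = 0 gives 2401/72.

2401/72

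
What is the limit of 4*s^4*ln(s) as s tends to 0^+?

0

This is a 0·(−∞) form. Rewrite as 4·ln(s) / s^(−4) and apply L'Hôpital:
the derivative quotient is 4·(1/s) / (−4·s^(−5)) = (-4/4)·s^4 → 0.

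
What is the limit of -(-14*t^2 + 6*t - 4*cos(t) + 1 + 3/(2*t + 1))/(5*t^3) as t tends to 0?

24/5

Substitution gives 0/0; apply L'Hôpital's rule 3 times.
After differentiating numerator and denominator 3 times the quotient is (-4*sin(t) - 144/(2*t + 1)^4)/(-30); at t = 0 this is 24/5.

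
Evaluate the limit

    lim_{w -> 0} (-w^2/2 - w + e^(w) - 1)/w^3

Direct substitution gives 0/0.
Apply L'Hôpital: lim (-w + e^(w) - 1)/(3*w^2), still 0/0.
Apply L'Hôpital: lim (e^(w) - 1)/(6*w), still 0/0.
After 3 applications of L'Hôpital's rule the quotient is (e^(w))/(6); substituting w = 0 gives 1/6.

1/6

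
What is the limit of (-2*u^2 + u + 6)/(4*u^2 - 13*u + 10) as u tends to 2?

Since u = 2 makes numerator and denominator zero, (u - 2) divides both.
Cancelling it gives (-2*u - 3)/(4*u - 5); now plug in u = 2 to get -7/3.

-7/3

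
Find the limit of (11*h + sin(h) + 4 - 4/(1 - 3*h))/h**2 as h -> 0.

-36

Substitution gives 0/0; apply L'Hôpital's rule 2 times.
After differentiating numerator and denominator 2 times the quotient is (-sin(h) + 72/(3*h - 1)^3)/(2); at h = 0 this is -36.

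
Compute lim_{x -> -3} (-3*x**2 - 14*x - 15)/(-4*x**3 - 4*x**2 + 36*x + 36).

-1/12

Direct substitution gives 0/0, so factor. Both numerator and denominator have (x + 3) as a factor.
After cancelling, the expression reduces to (-3*x - 5)/(-4*x^2 + 8*x + 12).
Substituting x = -3 gives -1/12.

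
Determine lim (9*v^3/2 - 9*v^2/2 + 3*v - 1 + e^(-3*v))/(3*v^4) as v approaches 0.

Direct substitution gives 0/0.
Apply L'Hôpital: lim (27*v^2/2 - 9*v + 3 - 3*e^(-3*v))/(12*v^3), still 0/0.
Apply L'Hôpital: lim (27*v - 9 + 9*e^(-3*v))/(36*v^2), still 0/0.
Apply L'Hôpital: lim (27 - 27*e^(-3*v))/(72*v), still 0/0.
After 4 applications of L'Hôpital's rule the quotient is (81*e^(-3*v))/(72); substituting v = 0 gives 9/8.

9/8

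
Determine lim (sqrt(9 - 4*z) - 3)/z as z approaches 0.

-2/3

A 0/0 form; rationalise with √(9 - 4z) + √9. This collapses the numerator to -4z, leaving -4/(√(9 - 4z) + √9) → -4/(2√9) = -2/3.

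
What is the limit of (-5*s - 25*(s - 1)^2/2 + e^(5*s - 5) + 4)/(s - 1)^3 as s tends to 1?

125/6

Direct substitution gives 0/0.
Apply L'Hôpital: lim (-25*s + 5*e^(5*s - 5) + 20)/(3*(s - 1)^2), still 0/0.
Apply L'Hôpital: lim (25*e^(5*s - 5) - 25)/(6*s - 6), still 0/0.
After 3 applications of L'Hôpital's rule the quotient is (125*e^(5*s - 5))/(6); substituting s = 1 gives 125/6.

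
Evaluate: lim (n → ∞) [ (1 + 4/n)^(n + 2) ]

e^(4)

The base → 1 and the exponent → ∞: a 1^∞ form.
Take logarithms: (n + 2)·ln(1 + 4/n). Since ln(1+u) ~ u for small u, this behaves like (n)·(4/n) → 4.
So the limit is e^(4).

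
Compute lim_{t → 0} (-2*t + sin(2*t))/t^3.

-4/3

Direct substitution gives 0/0.
Apply L'Hôpital: lim (2*cos(2*t) - 2)/(3*t^2), still 0/0.
Apply L'Hôpital: lim (-4*sin(2*t))/(6*t), still 0/0.
After 3 applications of L'Hôpital's rule the quotient is (-8*cos(2*t))/(6); substituting t = 0 gives -4/3.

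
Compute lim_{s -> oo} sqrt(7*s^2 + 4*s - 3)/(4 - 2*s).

For large |s|, √(7*s^2 + 4*s - 3) ≈ √7·|s| and the denominator ≈ -2s.
Since s → +∞, |s| = s, giving √7/(-2) = -√(7)/2.

-√(7)/2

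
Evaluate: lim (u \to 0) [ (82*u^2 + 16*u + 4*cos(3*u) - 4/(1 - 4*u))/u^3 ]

-256

Substitution gives 0/0 (the numerator vanishes to order 3).
Expand each term to order u^3: the coefficient of u^3 in 4·cos(3u) is 0 and in -4·1/(1 - 4u) is -256.
Lower-order terms cancel with the polynomial part, so the numerator is (-256)·u^3 + o(u^3), and the limit is (-256)/(1) = -256.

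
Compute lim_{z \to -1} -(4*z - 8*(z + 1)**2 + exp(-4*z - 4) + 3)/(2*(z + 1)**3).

16/3

Direct substitution gives 0/0.
Apply L'Hôpital: lim (-16*z - 4*e^(-4*z - 4) - 12)/(-6*(z + 1)^2), still 0/0.
Apply L'Hôpital: lim (16*e^(-4*z - 4) - 16)/(-12*z - 12), still 0/0.
After 3 applications of L'Hôpital's rule the quotient is (-64*e^(-4*z - 4))/(-12); substituting z = -1 gives 16/3.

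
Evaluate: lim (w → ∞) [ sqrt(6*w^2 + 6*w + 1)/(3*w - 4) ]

√(6)/3

For large |w|, √(6*w^2 + 6*w + 1) ≈ √6·|w| and the denominator ≈ 3w.
Since w → +∞, |w| = w, giving √6/(3) = √(6)/3.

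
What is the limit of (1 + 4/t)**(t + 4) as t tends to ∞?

e^(4)

Let L be the limit and take ln: ln L = lim (t + 4)·ln(1 + 4/t) = lim (t + 4)·(4/t + O(1/t²)) = 4.
Hence L = e^(4).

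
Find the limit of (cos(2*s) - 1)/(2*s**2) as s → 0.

-1

Direct substitution gives 0/0.
Apply L'Hôpital: lim (-2*sin(2*s))/(4*s), still 0/0.
After 2 applications of L'Hôpital's rule the quotient is (-4*cos(2*s))/(4); substituting s = 0 gives -1.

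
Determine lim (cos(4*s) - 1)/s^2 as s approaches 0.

Direct substitution gives 0/0.
Apply L'Hôpital: lim (-4*sin(4*s))/(2*s), still 0/0.
After 2 applications of L'Hôpital's rule the quotient is (-16*cos(4*s))/(2); substituting s = 0 gives -8.

-8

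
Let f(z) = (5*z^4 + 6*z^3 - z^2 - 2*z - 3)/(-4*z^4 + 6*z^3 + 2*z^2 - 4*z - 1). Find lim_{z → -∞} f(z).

Numerator and denominator both have degree 4.
Dividing every term by z^4, all lower-order terms vanish and the limit is the ratio of leading coefficients, 5/(-4) = -5/4.

-5/4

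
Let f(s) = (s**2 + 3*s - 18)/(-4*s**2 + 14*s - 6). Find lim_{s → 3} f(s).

-9/10

At s = 3 both the top and bottom vanish — a removable singularity. Factoring out (s - 3) from each leaves (s + 6)/(2 - 4*s), which at s = 3 equals -9/10.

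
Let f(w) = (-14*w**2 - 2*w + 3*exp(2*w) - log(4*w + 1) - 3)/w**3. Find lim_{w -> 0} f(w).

Substitution gives 0/0 (the numerator vanishes to order 3).
Expand each term to order w^3: the coefficient of w^3 in −ln(1 + 4w) is -64/3 and in 3·e^(2w) is 4.
Lower-order terms cancel with the polynomial part, so the numerator is (-52/3)·w^3 + o(w^3), and the limit is (-52/3)/(1) = -52/3.

-52/3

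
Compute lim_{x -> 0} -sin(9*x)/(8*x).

-9/8

Substitution gives 0/0.
Write it as (9/(-8))·sin(9x)/(9x); since sin(u)/u → 1, the limit is -9/8.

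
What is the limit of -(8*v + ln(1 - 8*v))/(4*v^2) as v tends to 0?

Direct substitution gives 0/0.
Apply L'Hôpital: lim (8 - 8/(1 - 8*v))/(-8*v), still 0/0.
After 2 applications of L'Hôpital's rule the quotient is (-64/(1 - 8*v)^2)/(-8); substituting v = 0 gives 8.

8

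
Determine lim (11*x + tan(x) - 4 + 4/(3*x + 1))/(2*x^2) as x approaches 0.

Substitution gives 0/0; apply L'Hôpital's rule 2 times.
After differentiating numerator and denominator 2 times the quotient is (2*tan(x)/cos(x)^2 + 72/(3*x + 1)^3)/(4); at x = 0 this is 18.

18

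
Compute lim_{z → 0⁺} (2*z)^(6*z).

Base → 0⁺ and exponent → 0⁺: a 0^0 form.
Take logs: 6z·ln(2z). This is 0·(−∞); rewriting as ln(2z)/(1/(6z)) and applying L'Hôpital gives 0.
Hence the limit is e^0 = 1.

1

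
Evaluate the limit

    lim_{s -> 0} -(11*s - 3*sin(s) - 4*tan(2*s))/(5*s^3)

Substitution gives 0/0 (the numerator vanishes to order 3).
Expand each term to order s^3: the coefficient of s^3 in -3·sin(s) is 1/2 and in -4·tan(2s) is -32/3.
Lower-order terms cancel with the polynomial part, so the numerator is (-61/6)·s^3 + o(s^3), and the limit is (-61/6)/(-5) = 61/30.

61/30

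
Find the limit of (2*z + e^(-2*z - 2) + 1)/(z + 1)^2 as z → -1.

2

Direct substitution gives 0/0.
Apply L'Hôpital: lim (2 - 2*e^(-2*z - 2))/(2*z + 2), still 0/0.
After 2 applications of L'Hôpital's rule the quotient is (4*e^(-2*z - 2))/(2); substituting z = -1 gives 2.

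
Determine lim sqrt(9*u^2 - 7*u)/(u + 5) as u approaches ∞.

For large |u|, √(9*u^2 - 7*u) ≈ √9·|u| and the denominator ≈ u.
Since u → +∞, |u| = u, giving √9/(1) = 3.

3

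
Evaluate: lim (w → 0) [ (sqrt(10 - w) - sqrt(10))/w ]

A 0/0 form; rationalise with √(10 - w) + √10. This collapses the numerator to -w, leaving -1/(√(10 - w) + √10) → -1/(2√10) = -√(10)/20.

-√(10)/20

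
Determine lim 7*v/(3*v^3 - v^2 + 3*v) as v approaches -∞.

The denominator has degree 3 and the numerator degree 1. Dividing numerator and denominator by v^3 sends every term to 0 except the leading denominator term, so the limit is 0.

0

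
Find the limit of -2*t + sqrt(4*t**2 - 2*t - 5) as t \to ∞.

An ∞ − ∞ form. Rationalising with the conjugate, the difference becomes (-2t - 5) / (√(4*t^2 - 2*t - 5) + 2t).
For large t the denominator behaves like 2·2t, so the quotient tends to -2/4 = -1/2.

-1/2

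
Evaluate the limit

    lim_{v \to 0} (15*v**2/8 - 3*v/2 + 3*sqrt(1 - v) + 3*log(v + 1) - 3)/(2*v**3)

13/32

Substitution gives 0/0; apply L'Hôpital's rule 3 times.
After differentiating numerator and denominator 3 times the quotient is (6/(v + 1)^3 - 9/(8*(1 - v)^(5/2)))/(12); at v = 0 this is 13/32.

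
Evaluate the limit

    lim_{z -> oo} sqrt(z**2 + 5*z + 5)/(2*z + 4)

1/2

For large |z|, √(z^2 + 5*z + 5) ≈ √1·|z| and the denominator ≈ 2z.
Since z → +∞, |z| = z, giving √1/(2) = 1/2.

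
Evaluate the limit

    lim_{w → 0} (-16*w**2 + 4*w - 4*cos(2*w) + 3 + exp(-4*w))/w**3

Substitution gives 0/0; apply L'Hôpital's rule 3 times.
After differentiating numerator and denominator 3 times the quotient is (-32*sin(2*w) - 64*e^(-4*w))/(6); at w = 0 this is -32/3.

-32/3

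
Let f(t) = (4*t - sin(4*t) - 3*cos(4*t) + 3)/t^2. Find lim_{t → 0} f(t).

Substitution gives 0/0 (the numerator vanishes to order 2).
Expand each term to order t^2: the coefficient of t^2 in -3·cos(4t) is 24 and in −sin(4t) is 0.
Lower-order terms cancel with the polynomial part, so the numerator is (24)·t^2 + o(t^2), and the limit is (24)/(1) = 24.

24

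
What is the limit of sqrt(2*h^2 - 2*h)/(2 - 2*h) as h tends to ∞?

-√(2)/2

For large |h|, √(2*h^2 - 2*h) ≈ √2·|h| and the denominator ≈ -2h.
Since h → +∞, |h| = h, giving √2/(-2) = -√(2)/2.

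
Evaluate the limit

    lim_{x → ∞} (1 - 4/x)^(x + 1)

Write it as [(1 - 4/x)^x]^(1) · (1 - 4/x)^(1). The bracketed term tends to e^(-4) and the second factor to 1, so the limit is e^(-4).

e^(-4)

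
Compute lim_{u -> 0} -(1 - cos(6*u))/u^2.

Substitution gives 0/0.
Use (1 − cos θ)/θ² → 1/2 with θ = 6u: the limit is 6²/(2·(-1)) = -18.

-18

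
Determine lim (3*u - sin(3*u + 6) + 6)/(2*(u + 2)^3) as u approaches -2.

Direct substitution gives 0/0.
Apply L'Hôpital: lim (3 - 3*cos(3*u + 6))/(6*(u + 2)^2), still 0/0.
Apply L'Hôpital: lim (9*sin(3*u + 6))/(12*u + 24), still 0/0.
After 3 applications of L'Hôpital's rule the quotient is (27*cos(3*u + 6))/(12); substituting u = -2 gives 9/4.

9/4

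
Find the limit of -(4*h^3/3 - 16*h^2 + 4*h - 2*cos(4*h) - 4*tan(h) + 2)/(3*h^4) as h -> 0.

64/9

Substitution gives 0/0; apply L'Hôpital's rule 4 times.
After differentiating numerator and denominator 4 times the quotient is (-512*cos(4*h) - 96*tan(h)^5 - 160*tan(h)^3 - 64*tan(h))/(-72); at h = 0 this is 64/9.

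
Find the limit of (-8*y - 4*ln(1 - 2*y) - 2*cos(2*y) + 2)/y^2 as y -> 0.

12

Substitution gives 0/0 (the numerator vanishes to order 2).
Expand each term to order y^2: the coefficient of y^2 in -2·cos(2y) is 4 and in -4·ln(1 - 2y) is 8.
Lower-order terms cancel with the polynomial part, so the numerator is (12)·y^2 + o(y^2), and the limit is (12)/(1) = 12.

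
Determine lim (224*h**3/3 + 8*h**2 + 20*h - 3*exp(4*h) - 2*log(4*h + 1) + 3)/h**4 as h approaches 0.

Substitution gives 0/0; apply L'Hôpital's rule 4 times.
After differentiating numerator and denominator 4 times the quotient is (-768*e^(4*h) + 3072/(4*h + 1)^4)/(24); at h = 0 this is 96.

96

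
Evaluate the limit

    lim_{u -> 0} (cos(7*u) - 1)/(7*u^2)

-7/2

Direct substitution gives 0/0.
Apply L'Hôpital: lim (-7*sin(7*u))/(14*u), still 0/0.
After 2 applications of L'Hôpital's rule the quotient is (-49*cos(7*u))/(14); substituting u = 0 gives -7/2.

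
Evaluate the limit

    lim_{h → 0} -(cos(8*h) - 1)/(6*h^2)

16/3

Direct substitution gives 0/0.
Apply L'Hôpital: lim (-8*sin(8*h))/(-12*h), still 0/0.
After 2 applications of L'Hôpital's rule the quotient is (-64*cos(8*h))/(-12); substituting h = 0 gives 16/3.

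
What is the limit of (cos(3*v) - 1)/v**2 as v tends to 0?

Direct substitution gives 0/0.
Apply L'Hôpital: lim (-3*sin(3*v))/(2*v), still 0/0.
After 2 applications of L'Hôpital's rule the quotient is (-9*cos(3*v))/(2); substituting v = 0 gives -9/2.

-9/2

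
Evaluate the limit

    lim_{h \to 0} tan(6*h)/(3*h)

Substitution gives 0/0.
Since tan(u)/u → 1 as u → 0, tan(6h)/(6h) → 1 and the limit is 6/3 = 2.

2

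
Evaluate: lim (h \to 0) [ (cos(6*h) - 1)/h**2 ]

-18

Direct substitution gives 0/0.
Apply L'Hôpital: lim (-6*sin(6*h))/(2*h), still 0/0.
After 2 applications of L'Hôpital's rule the quotient is (-36*cos(6*h))/(2); substituting h = 0 gives -18.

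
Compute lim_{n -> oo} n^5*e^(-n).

0

Write as n^5/e^{1n}, an ∞/∞ form.
Exponential growth dominates any polynomial, so repeated L'Hôpital (or the standard result) gives 0.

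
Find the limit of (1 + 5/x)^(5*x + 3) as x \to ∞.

e^(25)

The base → 1 and the exponent → ∞: a 1^∞ form.
Take logarithms: (5x + 3)·ln(1 + 5/x). Since ln(1+u) ~ u for small u, this behaves like (5x)·(5/x) → 25.
So the limit is e^(25).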